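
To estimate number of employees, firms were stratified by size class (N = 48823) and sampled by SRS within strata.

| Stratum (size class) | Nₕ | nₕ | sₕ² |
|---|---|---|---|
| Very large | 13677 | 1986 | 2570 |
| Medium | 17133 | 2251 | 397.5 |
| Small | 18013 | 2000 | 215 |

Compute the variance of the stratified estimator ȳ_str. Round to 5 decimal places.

0.11870

Var(ȳ_str) = Σₕ Wₕ²(1 − fₕ)sₕ²/nₕ with Wₕ = Nₕ/N, N = 48823.
Very large: Wₕ = 0.28013436; term = 0.28013436²·(1 − 0.14520728)·2570/1986 = 0.086805544.
Medium: Wₕ = 0.35092067; term = 0.35092067²·(1 − 0.13138388)·397.5/2251 = 0.018888933.
Small: Wₕ = 0.36894496; term = 0.36894496²·(1 − 0.11103092)·215/2000 = 0.013008233.
Sum = 0.11870271.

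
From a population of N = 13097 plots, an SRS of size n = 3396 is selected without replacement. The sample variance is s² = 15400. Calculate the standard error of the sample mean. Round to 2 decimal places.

1.83

Under SRS without replacement, Var(ȳ) = (1 − f)·s²/n with f = n/N = 3396/13097 = 0.25929602.
Var(ȳ) = (1 − 0.25929602)·15400/3396 = 0.74070398·4.5347468 = 3.358905.
SE(ȳ) = √(3.358905) = 1.83.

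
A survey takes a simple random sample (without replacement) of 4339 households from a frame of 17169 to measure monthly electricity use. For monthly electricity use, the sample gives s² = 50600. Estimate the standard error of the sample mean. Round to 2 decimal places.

Under SRS without replacement, Var(ȳ) = (1 − f)·s²/n with f = n/N = 4339/17169 = 0.25272293.
Var(ȳ) = (1 − 0.25272293)·50600/4339 = 0.74727707·11.661673 = 8.714501.
SE(ȳ) = √(8.714501) = 2.95.

2.95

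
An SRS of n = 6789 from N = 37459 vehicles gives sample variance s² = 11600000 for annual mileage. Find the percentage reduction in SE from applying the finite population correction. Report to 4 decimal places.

9.5145

f = n/N = 6789/37459 = 0.18123815.
SE_no-fpc = √(s²/n) = 41.335776; SE_fpc = √((1−f)s²/n) = 37.402867.
Ratio = √(1−f) = 0.90485460. Reduction = 100·(1 − 0.90485460) = 9.5145%.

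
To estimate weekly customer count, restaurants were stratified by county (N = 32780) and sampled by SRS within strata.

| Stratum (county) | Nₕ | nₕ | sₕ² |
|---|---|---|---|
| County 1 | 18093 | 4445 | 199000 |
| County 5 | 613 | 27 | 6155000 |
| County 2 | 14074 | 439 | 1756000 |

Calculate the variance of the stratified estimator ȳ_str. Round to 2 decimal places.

800.85

Var(ȳ_str) = Σₕ Wₕ²(1 − fₕ)sₕ²/nₕ with Wₕ = Nₕ/N, N = 32780.
County 1: Wₕ = 0.55195241; term = 0.55195241²·(1 − 0.24567512)·199000/4445 = 10.288286.
County 5: Wₕ = 0.01870043; term = 0.01870043²·(1 − 0.04404568)·6155000/27 = 76.208688.
County 2: Wₕ = 0.42934716; term = 0.42934716²·(1 − 0.03119227)·1756000/439 = 714.35614.
Sum = 800.85311.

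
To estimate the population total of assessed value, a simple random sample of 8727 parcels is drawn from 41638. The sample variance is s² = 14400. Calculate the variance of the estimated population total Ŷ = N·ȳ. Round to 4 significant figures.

2.261 × 10^9

Var(Ŷ) = N²·Var(ȳ) = N²·(1 − n/N)·s²/n.
f = 8727/41638 = 0.20959220; Var(ȳ) = 0.79040780·14400/8727 = 1.3042136.
Var(Ŷ) = 41638² · 1.3042136 = 2.2611452 × 10^9.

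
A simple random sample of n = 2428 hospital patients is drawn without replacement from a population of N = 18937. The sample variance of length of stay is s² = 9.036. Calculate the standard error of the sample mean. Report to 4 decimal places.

0.0570

Under SRS without replacement, Var(ȳ) = (1 − f)·s²/n with f = n/N = 2428/18937 = 0.12821461.
Var(ȳ) = (1 − 0.12821461)·9.036/2428 = 0.87178539·0.0037215815 = 0.0032444204.
SE(ȳ) = √(0.0032444204) = 0.0570.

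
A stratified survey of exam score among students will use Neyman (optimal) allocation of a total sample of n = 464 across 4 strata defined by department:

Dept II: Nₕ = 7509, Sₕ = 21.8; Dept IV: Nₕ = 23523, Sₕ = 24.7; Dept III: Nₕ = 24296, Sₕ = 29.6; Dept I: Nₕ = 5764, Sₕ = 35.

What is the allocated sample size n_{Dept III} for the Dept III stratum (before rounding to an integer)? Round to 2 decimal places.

Neyman allocation: nₕ = n·NₕSₕ / Σⱼ NⱼSⱼ.
Σ NⱼSⱼ = 7509·21.8 + 23523·24.7 + 24296·29.6 + 5764·35 = 1.6656159 × 10^6.
n_{Dept III} = 464·24296·29.6 / (1.6656159 × 10^6) = 200.34.

200.34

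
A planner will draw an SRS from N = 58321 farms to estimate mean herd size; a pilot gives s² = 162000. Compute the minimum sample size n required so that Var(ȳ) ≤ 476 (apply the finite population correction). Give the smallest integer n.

339

Without fpc, n₀ = s²/D = 162000/476 = 340.3361.
With fpc, (1 − n/N)·s²/n ≤ D requires n ≥ n₀/(1 + n₀/N) = 340.3361/(1 + 340.3361/58321) = 338.3616.
Rounding up, n = 339.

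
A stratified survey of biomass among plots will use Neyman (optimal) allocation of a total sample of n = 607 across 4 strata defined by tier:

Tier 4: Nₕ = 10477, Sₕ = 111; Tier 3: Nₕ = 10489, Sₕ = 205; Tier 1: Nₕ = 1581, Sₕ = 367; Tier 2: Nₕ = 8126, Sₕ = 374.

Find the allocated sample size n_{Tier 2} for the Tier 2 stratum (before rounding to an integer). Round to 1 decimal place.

Neyman allocation: nₕ = n·NₕSₕ / Σⱼ NⱼSⱼ.
Σ NⱼSⱼ = 10477·111 + 10489·205 + 1581·367 + 8126·374 = 6.932543 × 10^6.
n_{Tier 2} = 607·8126·374 / (6.932543 × 10^6) = 266.1.

266.1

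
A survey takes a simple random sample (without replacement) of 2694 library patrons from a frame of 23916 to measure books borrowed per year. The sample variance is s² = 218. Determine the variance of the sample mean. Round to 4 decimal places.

0.0718

Under SRS without replacement, Var(ȳ) = (1 − f)·s²/n with f = n/N = 2694/23916 = 0.11264425.
Var(ȳ) = (1 − 0.11264425)·218/2694 = 0.88735575·0.080920564 = 0.071805328.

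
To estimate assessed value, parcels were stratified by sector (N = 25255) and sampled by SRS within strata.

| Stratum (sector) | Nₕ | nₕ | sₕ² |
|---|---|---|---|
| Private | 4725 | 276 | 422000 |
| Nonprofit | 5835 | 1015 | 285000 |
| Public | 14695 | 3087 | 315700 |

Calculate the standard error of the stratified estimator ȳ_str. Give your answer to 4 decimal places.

Var(ȳ_str) = Σₕ Wₕ²(1 − fₕ)sₕ²/nₕ with Wₕ = Nₕ/N, N = 25255.
Private: Wₕ = 0.18709167; term = 0.18709167²·(1 − 0.05841270)·422000/276 = 50.393305.
Nonprofit: Wₕ = 0.23104336; term = 0.23104336²·(1 − 0.17395030)·285000/1015 = 12.381463.
Public: Wₕ = 0.58186498; term = 0.58186498²·(1 − 0.21007145)·315700/3087 = 27.35081.
Sum = 90.125578.
SE = √(90.125578) = 9.4934.

9.4934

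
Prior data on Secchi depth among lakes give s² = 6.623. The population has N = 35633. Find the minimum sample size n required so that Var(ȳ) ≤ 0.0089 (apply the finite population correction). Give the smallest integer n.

Without fpc, n₀ = s²/D = 6.623/0.0089 = 744.1573.
With fpc, (1 − n/N)·s²/n ≤ D requires n ≥ n₀/(1 + n₀/N) = 744.1573/(1 + 744.1573/35633) = 728.9343.
Rounding up, n = 729.

729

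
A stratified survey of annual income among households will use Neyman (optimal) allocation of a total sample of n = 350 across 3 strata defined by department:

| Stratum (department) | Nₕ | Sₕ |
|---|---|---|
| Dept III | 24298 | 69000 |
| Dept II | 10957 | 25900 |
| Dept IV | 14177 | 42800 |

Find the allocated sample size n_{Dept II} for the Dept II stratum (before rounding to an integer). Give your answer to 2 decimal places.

38.69

Neyman allocation: nₕ = n·NₕSₕ / Σⱼ NⱼSⱼ.
Σ NⱼSⱼ = 24298·69000 + 10957·25900 + 14177·42800 = 2.5671239 × 10^9.
n_{Dept II} = 350·10957·25900 / (2.5671239 × 10^9) = 38.69.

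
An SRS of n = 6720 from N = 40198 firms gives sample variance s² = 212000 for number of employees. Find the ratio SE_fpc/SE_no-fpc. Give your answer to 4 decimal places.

0.9126

f = n/N = 6720/40198 = 0.16717250.
SE_no-fpc = √(s²/n) = 5.6167267; SE_fpc = √((1−f)s²/n) = 5.1257902.
Ratio = √(1−f) = 0.91259383.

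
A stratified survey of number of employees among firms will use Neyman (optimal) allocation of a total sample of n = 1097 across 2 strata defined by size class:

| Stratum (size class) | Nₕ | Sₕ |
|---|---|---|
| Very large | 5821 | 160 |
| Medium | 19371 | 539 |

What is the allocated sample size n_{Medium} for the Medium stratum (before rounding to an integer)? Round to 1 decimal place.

Neyman allocation: nₕ = n·NₕSₕ / Σⱼ NⱼSⱼ.
Σ NⱼSⱼ = 5821·160 + 19371·539 = 1.1372329 × 10^7.
n_{Medium} = 1097·19371·539 / (1.1372329 × 10^7) = 1007.2.

1007.2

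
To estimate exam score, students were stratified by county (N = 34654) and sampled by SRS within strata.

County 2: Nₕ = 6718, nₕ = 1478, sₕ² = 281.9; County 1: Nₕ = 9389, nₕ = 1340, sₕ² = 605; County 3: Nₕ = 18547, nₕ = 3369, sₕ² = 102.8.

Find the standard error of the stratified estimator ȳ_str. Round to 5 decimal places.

Var(ȳ_str) = Σₕ Wₕ²(1 − fₕ)sₕ²/nₕ with Wₕ = Nₕ/N, N = 34654.
County 2: Wₕ = 0.19385929; term = 0.19385929²·(1 − 0.22000595)·281.9/1478 = 0.0055909446.
County 1: Wₕ = 0.27093553; term = 0.27093553²·(1 − 0.14272020)·605/1340 = 0.028412216.
County 3: Wₕ = 0.53520517; term = 0.53520517²·(1 − 0.18164663)·102.8/3369 = 0.0071527588.
Sum = 0.041155919.
SE = √(0.041155919) = 0.20287.

0.20287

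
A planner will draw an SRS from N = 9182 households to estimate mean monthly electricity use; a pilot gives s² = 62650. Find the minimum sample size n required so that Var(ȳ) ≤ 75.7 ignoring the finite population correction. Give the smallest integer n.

Without fpc, n₀ = s²/D = 62650/75.7 = 827.6090.
Rounding up, n = 828.

828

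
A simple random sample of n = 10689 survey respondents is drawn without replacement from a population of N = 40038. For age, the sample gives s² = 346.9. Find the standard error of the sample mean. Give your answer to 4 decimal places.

0.1542

Under SRS without replacement, Var(ȳ) = (1 − f)·s²/n with f = n/N = 10689/40038 = 0.26697138.
Var(ȳ) = (1 − 0.26697138)·346.9/10689 = 0.73302862·0.032453925 = 0.023789656.
SE(ȳ) = √(0.023789656) = 0.1542.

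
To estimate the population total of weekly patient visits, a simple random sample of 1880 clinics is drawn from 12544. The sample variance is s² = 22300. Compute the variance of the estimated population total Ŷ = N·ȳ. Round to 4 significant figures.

Var(Ŷ) = N²·Var(ȳ) = N²·(1 − n/N)·s²/n.
f = 1880/12544 = 0.14987245; Var(ȳ) = 0.85012755·22300/1880 = 10.08396.
Var(Ŷ) = 12544² · 10.08396 = 1.5867306 × 10^9.

1.587 × 10^9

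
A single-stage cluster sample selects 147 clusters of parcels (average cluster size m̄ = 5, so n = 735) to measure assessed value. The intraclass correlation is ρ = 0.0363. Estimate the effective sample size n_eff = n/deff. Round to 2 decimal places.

deff = 1 + (5 − 1)·0.0363 = 1 + 0.1452 = 1.1452.
n_eff = 735 / 1.1452 = 641.81.

641.81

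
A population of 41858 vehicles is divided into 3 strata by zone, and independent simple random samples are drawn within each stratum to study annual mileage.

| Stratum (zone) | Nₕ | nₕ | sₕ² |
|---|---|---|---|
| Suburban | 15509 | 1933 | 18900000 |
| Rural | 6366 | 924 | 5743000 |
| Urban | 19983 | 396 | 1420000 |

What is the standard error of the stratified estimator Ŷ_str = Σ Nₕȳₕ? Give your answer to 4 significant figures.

Var(Ŷ_str) = Σₕ Nₕ²(1 − fₕ)sₕ²/nₕ.
Suburban: 15509²·(1 − 1933/15509)·18900000/1933 = 2.0586645 × 10^12.
Rural: 6366²·(1 − 924/6366)·5743000/924 = 2.1532379 × 10^11.
Urban: 19983²·(1 − 396/19983)·1420000/396 = 1.4035302 × 10^12.
Sum = 3.6775185 × 10^12.
SE = √(3.6775185 × 10^12) = 1.918 × 10^6.

1.918 × 10^6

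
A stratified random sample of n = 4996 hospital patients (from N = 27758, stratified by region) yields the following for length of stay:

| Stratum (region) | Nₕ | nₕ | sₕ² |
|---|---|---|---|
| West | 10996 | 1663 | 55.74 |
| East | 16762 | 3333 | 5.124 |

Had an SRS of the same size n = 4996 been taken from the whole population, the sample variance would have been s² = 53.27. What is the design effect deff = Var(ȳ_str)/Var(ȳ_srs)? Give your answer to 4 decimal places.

0.5620

Var(ȳ_str) = Σ Wₕ²(1−fₕ)sₕ²/nₕ with Wₕ = Nₕ/27758:
  West: (10996/27758)²·(1−1663/10996)·55.74/1663 = 0.0044643103
  East: (16762/27758)²·(1−3333/16762)·5.124/3333 = 4.4912474 × 10^-4
  → Var(ȳ_str) = 0.004913435.
Var(ȳ_srs) = (1 − 4996/27758)·53.27/4996 = 0.0087434436.
deff = 0.004913435 / 0.0087434436 = 0.5620.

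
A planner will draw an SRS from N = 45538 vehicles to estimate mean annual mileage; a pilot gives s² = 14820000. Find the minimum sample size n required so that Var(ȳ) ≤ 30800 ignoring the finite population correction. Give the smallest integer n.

Without fpc, n₀ = s²/D = 14820000/30800 = 481.1688.
Rounding up, n = 482.

482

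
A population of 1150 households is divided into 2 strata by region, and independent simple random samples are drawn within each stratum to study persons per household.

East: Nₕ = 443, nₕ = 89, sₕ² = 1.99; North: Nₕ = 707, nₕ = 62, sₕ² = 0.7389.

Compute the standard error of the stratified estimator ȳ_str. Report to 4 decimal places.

0.0822

Var(ȳ_str) = Σₕ Wₕ²(1 − fₕ)sₕ²/nₕ with Wₕ = Nₕ/N, N = 1150.
East: Wₕ = 0.38521739; term = 0.38521739²·(1 − 0.20090293)·1.99/89 = 0.0026513947.
North: Wₕ = 0.61478261; term = 0.61478261²·(1 − 0.08769448)·0.7389/62 = 0.0041093906.
Sum = 0.0067607853.
SE = √(0.0067607853) = 0.0822.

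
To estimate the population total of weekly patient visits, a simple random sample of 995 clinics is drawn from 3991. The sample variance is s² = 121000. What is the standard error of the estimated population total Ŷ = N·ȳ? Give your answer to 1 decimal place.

Var(Ŷ) = N²·Var(ȳ) = N²·(1 − n/N)·s²/n.
f = 995/3991 = 0.24931095; Var(ȳ) = 0.75068905·121000/995 = 91.289824.
Var(Ŷ) = 3991² · 91.289824 = 1.4540717 × 10^9.
SE(Ŷ) = √(1.4540717 × 10^9) = 38132.3.

38132.3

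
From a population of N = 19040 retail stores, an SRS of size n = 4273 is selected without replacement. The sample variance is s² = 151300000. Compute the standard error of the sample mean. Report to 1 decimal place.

Under SRS without replacement, Var(ȳ) = (1 − f)·s²/n with f = n/N = 4273/19040 = 0.22442227.
Var(ȳ) = (1 − 0.22442227)·151300000/4273 = 0.77557773·35408.378 = 27461.95.
SE(ȳ) = √(27461.95) = 165.7.

165.7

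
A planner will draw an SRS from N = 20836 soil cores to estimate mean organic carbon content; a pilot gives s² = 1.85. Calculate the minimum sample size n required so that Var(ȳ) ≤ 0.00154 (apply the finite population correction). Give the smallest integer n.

Without fpc, n₀ = s²/D = 1.85/0.00154 = 1201.2987.
With fpc, (1 − n/N)·s²/n ≤ D requires n ≥ n₀/(1 + n₀/N) = 1201.2987/(1 + 1201.2987/20836) = 1135.8134.
Rounding up, n = 1136.

1136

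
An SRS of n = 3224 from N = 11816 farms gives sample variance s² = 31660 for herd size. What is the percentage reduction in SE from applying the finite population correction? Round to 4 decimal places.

f = n/N = 3224/11816 = 0.27285037.
SE_no-fpc = √(s²/n) = 3.1337038; SE_fpc = √((1−f)s²/n) = 2.6722054.
Ratio = √(1−f) = 0.85273069. Reduction = 100·(1 − 0.85273069) = 14.7269%.

14.7269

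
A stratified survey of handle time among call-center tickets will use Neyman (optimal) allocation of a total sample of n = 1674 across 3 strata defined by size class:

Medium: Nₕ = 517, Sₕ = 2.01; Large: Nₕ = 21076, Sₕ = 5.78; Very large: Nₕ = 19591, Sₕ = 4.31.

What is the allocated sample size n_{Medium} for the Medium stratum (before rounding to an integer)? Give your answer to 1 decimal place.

Neyman allocation: nₕ = n·NₕSₕ / Σⱼ NⱼSⱼ.
Σ NⱼSⱼ = 517·2.01 + 21076·5.78 + 19591·4.31 = 207295.66.
n_{Medium} = 1674·517·2.01 / 207295.66 = 8.4.

8.4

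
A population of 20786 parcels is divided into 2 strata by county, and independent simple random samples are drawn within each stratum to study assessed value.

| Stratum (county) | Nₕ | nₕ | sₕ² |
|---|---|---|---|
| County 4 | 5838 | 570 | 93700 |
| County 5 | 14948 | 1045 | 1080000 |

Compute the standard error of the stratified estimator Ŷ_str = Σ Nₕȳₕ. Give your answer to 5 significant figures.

468870

Var(Ŷ_str) = Σₕ Nₕ²(1 − fₕ)sₕ²/nₕ.
County 4: 5838²·(1 − 570/5838)·93700/570 = 5.055622 × 10^9.
County 5: 14948²·(1 − 1045/14948)·1080000/1045 = 2.1478259 × 10^11.
Sum = 2.1983821 × 10^11.
SE = √(2.1983821 × 10^11) = 468870.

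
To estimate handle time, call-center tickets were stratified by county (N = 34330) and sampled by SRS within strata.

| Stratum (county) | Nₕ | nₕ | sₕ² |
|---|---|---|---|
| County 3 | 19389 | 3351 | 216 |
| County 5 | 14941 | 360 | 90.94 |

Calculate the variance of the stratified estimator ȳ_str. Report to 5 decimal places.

Var(ȳ_str) = Σₕ Wₕ²(1 − fₕ)sₕ²/nₕ with Wₕ = Nₕ/N, N = 34330.
County 3: Wₕ = 0.56478299; term = 0.56478299²·(1 − 0.17282996)·216/3351 = 0.017007377.
County 5: Wₕ = 0.43521701; term = 0.43521701²·(1 − 0.02409477)·90.94/360 = 0.046695155.
Sum = 0.063702532.

0.06370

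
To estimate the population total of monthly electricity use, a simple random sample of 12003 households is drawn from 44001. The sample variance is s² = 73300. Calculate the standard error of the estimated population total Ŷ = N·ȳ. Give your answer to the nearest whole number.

Var(Ŷ) = N²·Var(ȳ) = N²·(1 − n/N)·s²/n.
f = 12003/44001 = 0.27278925; Var(ȳ) = 0.72721075·73300/12003 = 4.4409354.
Var(Ŷ) = 44001² · 4.4409354 = 8.5980417 × 10^9.
SE(Ŷ) = √(8.5980417 × 10^9) = 92726.

92726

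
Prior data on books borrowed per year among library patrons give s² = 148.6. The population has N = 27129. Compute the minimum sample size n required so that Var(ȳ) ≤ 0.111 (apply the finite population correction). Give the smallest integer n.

Without fpc, n₀ = s²/D = 148.6/0.111 = 1338.7387.
With fpc, (1 − n/N)·s²/n ≤ D requires n ≥ n₀/(1 + n₀/N) = 1338.7387/(1 + 1338.7387/27129) = 1275.7825.
Rounding up, n = 1276.

1276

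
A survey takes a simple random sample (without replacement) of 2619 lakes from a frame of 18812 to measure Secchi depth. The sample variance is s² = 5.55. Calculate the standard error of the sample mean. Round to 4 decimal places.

0.0427

Under SRS without replacement, Var(ȳ) = (1 − f)·s²/n with f = n/N = 2619/18812 = 0.13921965.
Var(ȳ) = (1 − 0.13921965)·5.55/2619 = 0.86078035·0.0021191294 = 0.001824105.
SE(ȳ) = √(0.001824105) = 0.0427.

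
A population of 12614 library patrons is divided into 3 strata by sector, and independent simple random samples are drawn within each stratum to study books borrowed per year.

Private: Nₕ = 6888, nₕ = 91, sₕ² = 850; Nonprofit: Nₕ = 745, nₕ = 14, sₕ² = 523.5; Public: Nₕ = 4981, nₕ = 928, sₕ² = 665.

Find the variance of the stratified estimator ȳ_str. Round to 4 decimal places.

2.9673

Var(ȳ_str) = Σₕ Wₕ²(1 − fₕ)sₕ²/nₕ with Wₕ = Nₕ/N, N = 12614.
Private: Wₕ = 0.54605993; term = 0.54605993²·(1 − 0.01321138)·850/91 = 2.7484149.
Nonprofit: Wₕ = 0.05906136; term = 0.05906136²·(1 − 0.01879195)·523.5/14 = 0.12798429.
Public: Wₕ = 0.39487871; term = 0.39487871²·(1 − 0.18630797)·665/928 = 0.090920363.
Sum = 2.9673196.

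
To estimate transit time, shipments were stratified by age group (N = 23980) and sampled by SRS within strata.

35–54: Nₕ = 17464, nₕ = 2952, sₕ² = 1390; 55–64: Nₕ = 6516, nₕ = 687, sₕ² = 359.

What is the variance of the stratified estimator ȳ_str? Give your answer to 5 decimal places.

Var(ȳ_str) = Σₕ Wₕ²(1 − fₕ)sₕ²/nₕ with Wₕ = Nₕ/N, N = 23980.
35–54: Wₕ = 0.72827356; term = 0.72827356²·(1 − 0.16903344)·1390/2952 = 0.20752532.
55–64: Wₕ = 0.27172644; term = 0.27172644²·(1 − 0.10543278)·359/687 = 0.034515525.
Sum = 0.24204085.

0.24204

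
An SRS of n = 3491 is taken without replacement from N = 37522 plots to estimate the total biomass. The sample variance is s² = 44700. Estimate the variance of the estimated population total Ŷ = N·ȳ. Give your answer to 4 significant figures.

1.635 × 10^10

Var(Ŷ) = N²·Var(ȳ) = N²·(1 − n/N)·s²/n.
f = 3491/37522 = 0.09303875; Var(ȳ) = 0.90696125·44700/3491 = 11.613053.
Var(Ŷ) = 37522² · 11.613053 = 1.6350023 × 10^10.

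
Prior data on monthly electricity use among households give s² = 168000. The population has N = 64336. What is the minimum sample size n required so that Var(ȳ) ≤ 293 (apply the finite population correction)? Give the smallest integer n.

569

Without fpc, n₀ = s²/D = 168000/293 = 573.3788.
With fpc, (1 − n/N)·s²/n ≤ D requires n ≥ n₀/(1 + n₀/N) = 573.3788/(1 + 573.3788/64336) = 568.3138.
Rounding up, n = 569.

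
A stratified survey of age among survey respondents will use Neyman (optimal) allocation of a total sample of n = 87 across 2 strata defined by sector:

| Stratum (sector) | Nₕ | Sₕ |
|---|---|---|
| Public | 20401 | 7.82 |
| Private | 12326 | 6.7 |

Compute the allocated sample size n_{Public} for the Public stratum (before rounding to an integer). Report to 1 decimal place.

57.3

Neyman allocation: nₕ = n·NₕSₕ / Σⱼ NⱼSⱼ.
Σ NⱼSⱼ = 20401·7.82 + 12326·6.7 = 242120.02.
n_{Public} = 87·20401·7.82 / 242120.02 = 57.3.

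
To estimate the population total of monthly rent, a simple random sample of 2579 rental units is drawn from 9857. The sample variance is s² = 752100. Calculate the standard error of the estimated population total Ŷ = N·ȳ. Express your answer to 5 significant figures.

Var(Ŷ) = N²·Var(ȳ) = N²·(1 − n/N)·s²/n.
f = 2579/9857 = 0.26164147; Var(ȳ) = 0.73835853·752100/2579 = 215.32355.
Var(Ŷ) = 9857² · 215.32355 = 2.0920933 × 10^10.
SE(Ŷ) = √(2.0920933 × 10^10) = 144640.

144640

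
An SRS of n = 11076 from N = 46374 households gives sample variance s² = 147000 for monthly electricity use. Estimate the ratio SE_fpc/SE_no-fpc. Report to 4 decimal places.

0.8724

f = n/N = 11076/46374 = 0.23884073.
SE_no-fpc = √(s²/n) = 3.6430673; SE_fpc = √((1−f)s²/n) = 3.1783737.
Ratio = √(1−f) = 0.87244442.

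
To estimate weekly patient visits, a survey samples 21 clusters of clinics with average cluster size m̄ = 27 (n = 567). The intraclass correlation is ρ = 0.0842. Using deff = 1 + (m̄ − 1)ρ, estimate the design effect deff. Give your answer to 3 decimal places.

deff = 1 + (27 − 1)·0.0842 = 1 + 2.1892 = 3.1892.

3.189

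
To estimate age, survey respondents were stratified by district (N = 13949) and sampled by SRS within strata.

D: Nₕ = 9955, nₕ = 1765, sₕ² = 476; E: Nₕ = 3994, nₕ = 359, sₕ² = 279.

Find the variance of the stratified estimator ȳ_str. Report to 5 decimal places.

Var(ȳ_str) = Σₕ Wₕ²(1 − fₕ)sₕ²/nₕ with Wₕ = Nₕ/N, N = 13949.
D: Wₕ = 0.71367123; term = 0.71367123²·(1 − 0.17729784)·476/1765 = 0.11300594.
E: Wₕ = 0.28632877; term = 0.28632877²·(1 − 0.08988483)·279/359 = 0.057987726.
Sum = 0.17099367.

0.17099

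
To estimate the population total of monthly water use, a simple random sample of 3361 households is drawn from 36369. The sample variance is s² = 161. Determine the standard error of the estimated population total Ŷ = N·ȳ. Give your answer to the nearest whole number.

7583

Var(Ŷ) = N²·Var(ȳ) = N²·(1 − n/N)·s²/n.
f = 3361/36369 = 0.09241387; Var(ȳ) = 0.90758613·161/3361 = 0.043475563.
Var(Ŷ) = 36369² · 0.043475563 = 5.7505308 × 10^7.
SE(Ŷ) = √(5.7505308 × 10^7) = 7583.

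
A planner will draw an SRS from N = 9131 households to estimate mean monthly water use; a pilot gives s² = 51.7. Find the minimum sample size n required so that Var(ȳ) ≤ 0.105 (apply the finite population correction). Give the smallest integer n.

468

Without fpc, n₀ = s²/D = 51.7/0.105 = 492.3810.
With fpc, (1 − n/N)·s²/n ≤ D requires n ≥ n₀/(1 + n₀/N) = 492.3810/(1 + 492.3810/9131) = 467.1883.
Rounding up, n = 468.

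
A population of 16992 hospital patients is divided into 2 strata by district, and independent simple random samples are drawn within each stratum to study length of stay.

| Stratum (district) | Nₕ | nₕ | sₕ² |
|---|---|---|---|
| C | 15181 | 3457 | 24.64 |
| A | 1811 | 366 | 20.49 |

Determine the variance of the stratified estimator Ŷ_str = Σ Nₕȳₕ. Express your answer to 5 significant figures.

Var(Ŷ_str) = Σₕ Nₕ²(1 − fₕ)sₕ²/nₕ.
C: 15181²·(1 − 3457/15181)·24.64/3457 = 1.268579 × 10^6.
A: 1811²·(1 − 366/1811)·20.49/366 = 146503.22.
Sum = 1.4150822 × 10^6.

1.4151 × 10^6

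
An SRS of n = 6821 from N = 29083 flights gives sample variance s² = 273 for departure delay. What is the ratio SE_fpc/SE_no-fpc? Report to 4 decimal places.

f = n/N = 6821/29083 = 0.23453564.
SE_no-fpc = √(s²/n) = 0.20005863; SE_fpc = √((1−f)s²/n) = 0.17503294.
Ratio = √(1−f) = 0.87490820.

0.8749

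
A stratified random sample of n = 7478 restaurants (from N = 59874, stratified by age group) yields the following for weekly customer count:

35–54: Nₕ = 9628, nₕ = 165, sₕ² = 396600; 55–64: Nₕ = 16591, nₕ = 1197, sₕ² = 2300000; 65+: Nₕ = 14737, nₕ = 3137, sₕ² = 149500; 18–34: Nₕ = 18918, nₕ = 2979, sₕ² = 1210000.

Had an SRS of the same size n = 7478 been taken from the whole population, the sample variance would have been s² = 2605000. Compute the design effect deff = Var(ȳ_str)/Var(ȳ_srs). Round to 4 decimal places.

Var(ȳ_str) = Σ Wₕ²(1−fₕ)sₕ²/nₕ with Wₕ = Nₕ/59874:
  35–54: (9628/59874)²·(1−165/9628)·396600/165 = 61.088174
  55–64: (16591/59874)²·(1−1197/16591)·2300000/1197 = 136.89298
  65+: (14737/59874)²·(1−3137/14737)·149500/3137 = 2.2725696
  18–34: (18918/59874)²·(1−2979/18918)·1210000/2979 = 34.164464
  → Var(ȳ_str) = 234.41819.
Var(ȳ_srs) = (1 − 7478/59874)·2605000/7478 = 304.84714.
deff = 234.41819 / 304.84714 = 0.7690.

0.7690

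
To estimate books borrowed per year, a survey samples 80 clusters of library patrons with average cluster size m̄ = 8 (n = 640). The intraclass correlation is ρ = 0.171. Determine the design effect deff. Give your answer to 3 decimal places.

2.197

deff = 1 + (8 − 1)·0.171 = 1 + 1.197 = 2.197.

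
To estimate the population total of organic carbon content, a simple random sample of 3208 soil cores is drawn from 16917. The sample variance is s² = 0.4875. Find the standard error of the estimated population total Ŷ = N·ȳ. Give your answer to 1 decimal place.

187.7

Var(Ŷ) = N²·Var(ȳ) = N²·(1 − n/N)·s²/n.
f = 3208/16917 = 0.18963173; Var(ȳ) = 0.81036827·0.4875/3208 = 1.2314667 × 10^-4.
Var(Ŷ) = 16917² · (1.2314667 × 10^-4) = 35242.716.
SE(Ŷ) = √(35242.716) = 187.7.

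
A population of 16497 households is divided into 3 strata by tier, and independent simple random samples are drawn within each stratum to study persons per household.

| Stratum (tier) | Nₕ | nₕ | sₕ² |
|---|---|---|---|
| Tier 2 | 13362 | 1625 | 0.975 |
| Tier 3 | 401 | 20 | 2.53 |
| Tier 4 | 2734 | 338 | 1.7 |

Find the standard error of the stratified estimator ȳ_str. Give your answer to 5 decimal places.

Var(ȳ_str) = Σₕ Wₕ²(1 − fₕ)sₕ²/nₕ with Wₕ = Nₕ/N, N = 16497.
Tier 2: Wₕ = 0.80996545; term = 0.80996545²·(1 − 0.12161353)·0.975/1625 = 3.4575612 × 10^-4.
Tier 3: Wₕ = 0.02430745; term = 0.02430745²·(1 − 0.04987531)·2.53/20 = 7.1014973 × 10^-5.
Tier 4: Wₕ = 0.16572710; term = 0.16572710²·(1 − 0.12362838)·1.7/338 = 1.2106193 × 10^-4.
Sum = 5.3783302 × 10^-4.
SE = √(5.3783302 × 10^-4) = 0.02319.

0.02319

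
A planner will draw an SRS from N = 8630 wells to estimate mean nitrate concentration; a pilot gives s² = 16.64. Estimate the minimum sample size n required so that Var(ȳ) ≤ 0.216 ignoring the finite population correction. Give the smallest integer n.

78

Without fpc, n₀ = s²/D = 16.64/0.216 = 77.0370.
Rounding up, n = 78.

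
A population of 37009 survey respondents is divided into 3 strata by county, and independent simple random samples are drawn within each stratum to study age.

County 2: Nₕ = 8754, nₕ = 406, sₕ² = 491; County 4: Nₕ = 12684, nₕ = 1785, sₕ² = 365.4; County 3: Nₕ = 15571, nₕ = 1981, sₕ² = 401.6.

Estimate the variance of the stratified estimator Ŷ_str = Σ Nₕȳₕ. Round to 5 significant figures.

1.5958 × 10^8

Var(Ŷ_str) = Σₕ Nₕ²(1 − fₕ)sₕ²/nₕ.
County 2: 8754²·(1 − 406/8754)·491/406 = 8.8378055 × 10^7.
County 4: 12684²·(1 − 1785/12684)·365.4/1785 = 2.8299138 × 10^7.
County 3: 15571²·(1 − 1981/15571)·401.6/1981 = 4.2898805 × 10^7.
Sum = 1.59576 × 10^8.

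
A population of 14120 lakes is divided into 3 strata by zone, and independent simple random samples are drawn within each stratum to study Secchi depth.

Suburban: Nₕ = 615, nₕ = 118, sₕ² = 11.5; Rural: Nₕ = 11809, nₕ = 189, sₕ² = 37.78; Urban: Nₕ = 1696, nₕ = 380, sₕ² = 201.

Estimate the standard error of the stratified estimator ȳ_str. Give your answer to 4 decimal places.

0.3790

Var(ȳ_str) = Σₕ Wₕ²(1 − fₕ)sₕ²/nₕ with Wₕ = Nₕ/N, N = 14120.
Suburban: Wₕ = 0.04355524; term = 0.04355524²·(1 − 0.19186992)·11.5/118 = 1.4940941 × 10^-4.
Rural: Wₕ = 0.83633144; term = 0.83633144²·(1 − 0.01600474)·37.78/189 = 0.13757832.
Urban: Wₕ = 0.12011331; term = 0.12011331²·(1 − 0.22405660)·201/380 = 0.0059214055.
Sum = 0.14364913.
SE = √(0.14364913) = 0.3790.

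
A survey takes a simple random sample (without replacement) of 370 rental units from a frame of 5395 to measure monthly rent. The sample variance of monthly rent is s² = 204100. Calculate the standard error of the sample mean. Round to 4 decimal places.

22.6669

Under SRS without replacement, Var(ȳ) = (1 − f)·s²/n with f = n/N = 370/5395 = 0.06858202.
Var(ȳ) = (1 − 0.06858202)·204100/370 = 0.93141798·551.62162 = 513.7903.
SE(ȳ) = √(513.7903) = 22.6669.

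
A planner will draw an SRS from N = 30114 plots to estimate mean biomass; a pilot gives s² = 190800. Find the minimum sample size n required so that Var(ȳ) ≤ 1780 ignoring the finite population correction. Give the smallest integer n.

108

Without fpc, n₀ = s²/D = 190800/1780 = 107.1910.
Rounding up, n = 108.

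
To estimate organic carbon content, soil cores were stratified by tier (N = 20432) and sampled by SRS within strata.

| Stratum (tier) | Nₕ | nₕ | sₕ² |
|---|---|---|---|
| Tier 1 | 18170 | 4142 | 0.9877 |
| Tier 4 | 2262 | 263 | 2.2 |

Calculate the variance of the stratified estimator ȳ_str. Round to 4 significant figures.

Var(ȳ_str) = Σₕ Wₕ²(1 − fₕ)sₕ²/nₕ with Wₕ = Nₕ/N, N = 20432.
Tier 1: Wₕ = 0.88929131; term = 0.88929131²·(1 − 0.22795817)·0.9877/4142 = 1.4559414 × 10^-4.
Tier 4: Wₕ = 0.11070869; term = 0.11070869²·(1 − 0.11626879)·2.2/263 = 9.0604667 × 10^-5.
Sum = 2.3619881 × 10^-4.

2.362 × 10^-4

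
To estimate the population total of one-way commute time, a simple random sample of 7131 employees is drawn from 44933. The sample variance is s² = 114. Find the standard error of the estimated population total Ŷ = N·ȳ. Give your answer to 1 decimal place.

5211.0

Var(Ŷ) = N²·Var(ȳ) = N²·(1 − n/N)·s²/n.
f = 7131/44933 = 0.15870296; Var(ȳ) = 0.84129704·114/7131 = 0.013449427.
Var(Ŷ) = 44933² · 0.013449427 = 2.715405 × 10^7.
SE(Ŷ) = √(2.715405 × 10^7) = 5211.0.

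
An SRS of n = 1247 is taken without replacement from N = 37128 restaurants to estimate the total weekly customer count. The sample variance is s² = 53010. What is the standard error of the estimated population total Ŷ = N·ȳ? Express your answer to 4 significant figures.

238000

Var(Ŷ) = N²·Var(ȳ) = N²·(1 − n/N)·s²/n.
f = 1247/37128 = 0.03358651; Var(ȳ) = 0.96641349·53010/1247 = 41.082261.
Var(Ŷ) = 37128² · 41.082261 = 5.663142 × 10^10.
SE(Ŷ) = √(5.663142 × 10^10) = 238000.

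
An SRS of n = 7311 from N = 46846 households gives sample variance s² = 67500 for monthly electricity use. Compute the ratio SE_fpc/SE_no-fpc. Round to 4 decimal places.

0.9187

f = n/N = 7311/46846 = 0.15606455.
SE_no-fpc = √(s²/n) = 3.0385298; SE_fpc = √((1−f)s²/n) = 2.7913745.
Ratio = √(1−f) = 0.91865959.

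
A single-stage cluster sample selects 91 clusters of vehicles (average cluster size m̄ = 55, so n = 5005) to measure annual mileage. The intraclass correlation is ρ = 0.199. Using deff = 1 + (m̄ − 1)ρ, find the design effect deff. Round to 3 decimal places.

11.746

deff = 1 + (55 − 1)·0.199 = 1 + 10.746 = 11.746.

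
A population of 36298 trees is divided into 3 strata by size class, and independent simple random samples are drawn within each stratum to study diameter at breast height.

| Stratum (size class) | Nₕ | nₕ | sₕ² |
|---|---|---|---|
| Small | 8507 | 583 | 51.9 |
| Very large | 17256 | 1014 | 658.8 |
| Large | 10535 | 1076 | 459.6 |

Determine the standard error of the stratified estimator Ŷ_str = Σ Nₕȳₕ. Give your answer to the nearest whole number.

15187

Var(Ŷ_str) = Σₕ Nₕ²(1 − fₕ)sₕ²/nₕ.
Small: 8507²·(1 − 583/8507)·51.9/583 = 6.0009458 × 10^6.
Very large: 17256²·(1 − 1014/17256)·658.8/1014 = 1.8209385 × 10^8.
Large: 10535²·(1 − 1076/10535)·459.6/1076 = 4.2564498 × 10^7.
Sum = 2.3065929 × 10^8.
SE = √(2.3065929 × 10^8) = 15187.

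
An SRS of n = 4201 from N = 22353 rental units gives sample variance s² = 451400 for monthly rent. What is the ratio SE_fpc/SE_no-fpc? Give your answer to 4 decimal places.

f = n/N = 4201/22353 = 0.18793898.
SE_no-fpc = √(s²/n) = 10.365838; SE_fpc = √((1−f)s²/n) = 9.3411161.
Ratio = √(1−f) = 0.90114428.

0.9011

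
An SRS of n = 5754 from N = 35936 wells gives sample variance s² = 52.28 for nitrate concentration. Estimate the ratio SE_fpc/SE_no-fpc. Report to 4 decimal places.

f = n/N = 5754/35936 = 0.16011799.
SE_no-fpc = √(s²/n) = 0.095319743; SE_fpc = √((1−f)s²/n) = 0.087355851.
Ratio = √(1−f) = 0.91645077.

0.9165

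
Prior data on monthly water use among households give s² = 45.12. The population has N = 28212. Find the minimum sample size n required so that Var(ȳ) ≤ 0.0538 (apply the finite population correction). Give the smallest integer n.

815

Without fpc, n₀ = s²/D = 45.12/0.0538 = 838.6617.
With fpc, (1 − n/N)·s²/n ≤ D requires n ≥ n₀/(1 + n₀/N) = 838.6617/(1 + 838.6617/28212) = 814.4504.
Rounding up, n = 815.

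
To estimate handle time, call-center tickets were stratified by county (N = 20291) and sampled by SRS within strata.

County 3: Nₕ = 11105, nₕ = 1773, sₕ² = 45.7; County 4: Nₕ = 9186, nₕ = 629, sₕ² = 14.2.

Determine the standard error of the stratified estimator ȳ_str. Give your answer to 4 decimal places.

0.1039

Var(ȳ_str) = Σₕ Wₕ²(1 − fₕ)sₕ²/nₕ with Wₕ = Nₕ/N, N = 20291.
County 3: Wₕ = 0.54728697; term = 0.54728697²·(1 − 0.15965781)·45.7/1773 = 0.0064877463.
County 4: Wₕ = 0.45271303; term = 0.45271303²·(1 − 0.06847376)·14.2/629 = 0.0043100149.
Sum = 0.010797761.
SE = √(0.010797761) = 0.1039.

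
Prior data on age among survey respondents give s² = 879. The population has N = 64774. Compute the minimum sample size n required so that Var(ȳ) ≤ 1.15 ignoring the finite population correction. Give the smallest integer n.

Without fpc, n₀ = s²/D = 879/1.15 = 764.3478.
Rounding up, n = 765.

765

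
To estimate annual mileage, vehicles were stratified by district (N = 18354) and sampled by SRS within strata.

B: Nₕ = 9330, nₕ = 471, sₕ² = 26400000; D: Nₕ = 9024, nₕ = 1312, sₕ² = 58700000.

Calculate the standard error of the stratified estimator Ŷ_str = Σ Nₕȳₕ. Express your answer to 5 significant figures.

2.7833 × 10^6

Var(Ŷ_str) = Σₕ Nₕ²(1 − fₕ)sₕ²/nₕ.
B: 9330²·(1 − 471/9330)·26400000/471 = 4.632862 × 10^12.
D: 9024²·(1 − 1312/9024)·58700000/1312 = 3.1136542 × 10^12.
Sum = 7.7465162 × 10^12.
SE = √(7.7465162 × 10^12) = 2.7833 × 10^6.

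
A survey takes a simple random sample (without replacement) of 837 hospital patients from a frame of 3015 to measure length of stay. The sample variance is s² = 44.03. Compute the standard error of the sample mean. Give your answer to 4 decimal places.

Under SRS without replacement, Var(ȳ) = (1 − f)·s²/n with f = n/N = 837/3015 = 0.27761194.
Var(ȳ) = (1 − 0.27761194)·44.03/837 = 0.72238806·0.05260454 = 0.038000892.
SE(ȳ) = √(0.038000892) = 0.1949.

0.1949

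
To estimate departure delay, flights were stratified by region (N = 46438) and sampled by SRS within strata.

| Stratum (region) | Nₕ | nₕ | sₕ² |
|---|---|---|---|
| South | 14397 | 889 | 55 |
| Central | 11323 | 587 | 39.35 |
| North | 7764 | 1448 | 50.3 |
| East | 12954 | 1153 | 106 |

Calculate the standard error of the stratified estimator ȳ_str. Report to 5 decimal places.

Var(ȳ_str) = Σₕ Wₕ²(1 − fₕ)sₕ²/nₕ with Wₕ = Nₕ/N, N = 46438.
South: Wₕ = 0.31002627; term = 0.31002627²·(1 − 0.06174898)·55/889 = 0.0055792648.
Central: Wₕ = 0.24383048; term = 0.24383048²·(1 − 0.05184138)·39.35/587 = 0.0037788846.
North: Wₕ = 0.16719066; term = 0.16719066²·(1 − 0.18650180)·50.3/1448 = 7.8991445 × 10^-4.
East: Wₕ = 0.27895258; term = 0.27895258²·(1 − 0.08900726)·106/1153 = 0.0065170679.
Sum = 0.016665132.
SE = √(0.016665132) = 0.12909.

0.12909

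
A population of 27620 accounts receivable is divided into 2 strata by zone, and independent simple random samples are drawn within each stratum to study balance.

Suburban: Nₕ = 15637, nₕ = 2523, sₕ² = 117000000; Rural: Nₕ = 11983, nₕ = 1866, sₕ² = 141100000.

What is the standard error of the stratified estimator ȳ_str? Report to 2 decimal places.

Var(ȳ_str) = Σₕ Wₕ²(1 − fₕ)sₕ²/nₕ with Wₕ = Nₕ/N, N = 27620.
Suburban: Wₕ = 0.56614772; term = 0.56614772²·(1 − 0.16134808)·117000000/2523 = 12465.505.
Rural: Wₕ = 0.43385228; term = 0.43385228²·(1 − 0.15572060)·141100000/1866 = 12016.703.
Sum = 24482.208.
SE = √(24482.208) = 156.47.

156.47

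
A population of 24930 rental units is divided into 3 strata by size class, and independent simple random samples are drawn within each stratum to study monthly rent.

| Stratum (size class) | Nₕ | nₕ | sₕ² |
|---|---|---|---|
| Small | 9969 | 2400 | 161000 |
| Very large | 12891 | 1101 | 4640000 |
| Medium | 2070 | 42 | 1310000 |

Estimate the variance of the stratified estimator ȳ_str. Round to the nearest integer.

1249

Var(ȳ_str) = Σₕ Wₕ²(1 − fₕ)sₕ²/nₕ with Wₕ = Nₕ/N, N = 24930.
Small: Wₕ = 0.39987966; term = 0.39987966²·(1 − 0.24074631)·161000/2400 = 8.1444203.
Very large: Wₕ = 0.51708785; term = 0.51708785²·(1 − 0.08540842)·4640000/1101 = 1030.5914.
Medium: Wₕ = 0.08303249; term = 0.08303249²·(1 − 0.02028986)·1310000/42 = 210.67633.
Sum = 1249.4122.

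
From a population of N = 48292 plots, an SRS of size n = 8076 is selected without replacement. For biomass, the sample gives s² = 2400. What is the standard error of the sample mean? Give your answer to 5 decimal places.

Under SRS without replacement, Var(ȳ) = (1 − f)·s²/n with f = n/N = 8076/48292 = 0.16723267.
Var(ȳ) = (1 − 0.16723267)·2400/8076 = 0.83276733·0.29717682 = 0.24747915.
SE(ȳ) = √(0.24747915) = 0.49747.

0.49747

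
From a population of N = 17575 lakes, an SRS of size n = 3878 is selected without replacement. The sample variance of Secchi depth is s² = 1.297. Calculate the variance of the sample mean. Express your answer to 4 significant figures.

Under SRS without replacement, Var(ȳ) = (1 − f)·s²/n with f = n/N = 3878/17575 = 0.22065434.
Var(ȳ) = (1 − 0.22065434)·1.297/3878 = 0.77934566·3.3445075 × 10^-4 = 2.6065274 × 10^-4.

2.607 × 10^-4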